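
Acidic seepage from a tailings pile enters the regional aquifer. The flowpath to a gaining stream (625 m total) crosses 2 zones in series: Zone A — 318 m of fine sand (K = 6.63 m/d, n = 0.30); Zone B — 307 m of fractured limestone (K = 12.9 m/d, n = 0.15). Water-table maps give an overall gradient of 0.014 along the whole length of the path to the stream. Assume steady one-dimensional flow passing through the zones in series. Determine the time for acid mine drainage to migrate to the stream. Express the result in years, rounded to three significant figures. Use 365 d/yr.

3.18 years

For zones in series the flux q is common to all zones; the equivalent conductivity is the harmonic (thickness-weighted) mean, K_eq = L_total / Σ(L_j/K_j).
Σ(L/K) = 318/6.63 + 307/12.9 = 47.96 + 23.80 = 71.76 d
K_eq = L_total / Σ(L/K) = 625 / 71.76 = 8.709 m/d
q = K_eq · i = 8.709 × 0.014 = 0.1219 m/d (same in every zone)
Zone A: v = q/n = 0.1219/0.30 = 0.4064 m/d → t_A = 318/0.4064 = 782.4 d
Zone B: v = q/n = 0.1219/0.15 = 0.8129 m/d → t_B = 307/0.8129 = 377.7 d
Total t = 782.4 + 377.7 = 1160 d
   = 1160 / 365 = 3.18 yr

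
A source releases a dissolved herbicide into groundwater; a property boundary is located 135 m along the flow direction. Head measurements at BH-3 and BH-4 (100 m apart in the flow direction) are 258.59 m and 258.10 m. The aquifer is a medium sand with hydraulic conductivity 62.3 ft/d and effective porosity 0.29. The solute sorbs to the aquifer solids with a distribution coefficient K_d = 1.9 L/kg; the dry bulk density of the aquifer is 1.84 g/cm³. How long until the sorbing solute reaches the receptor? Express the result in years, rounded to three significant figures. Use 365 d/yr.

Hydraulic gradient i = (258.59 − 258.10) / 100 = 0.49 / 100 = 0.004900
K = 62.3 ft/d × 0.3048 = 18.99 m/d
Darcy flux q = K·i = 18.99 × 0.004900 = 0.09305 m/d
v = Ki/n = 18.99·0.004900/0.29 = 0.3208 m/d
Retardation R = 1 + ρ_b·K_d/n = 1 + 1.84×1.9/0.29 = 13.06
Contaminant velocity v_c = v/R = 0.3208/13.06 = 0.02458 m/d
t = L/v_c = 135/0.02458 = 5493 d
   = 5493/365 = 15.0 yr

15.0 years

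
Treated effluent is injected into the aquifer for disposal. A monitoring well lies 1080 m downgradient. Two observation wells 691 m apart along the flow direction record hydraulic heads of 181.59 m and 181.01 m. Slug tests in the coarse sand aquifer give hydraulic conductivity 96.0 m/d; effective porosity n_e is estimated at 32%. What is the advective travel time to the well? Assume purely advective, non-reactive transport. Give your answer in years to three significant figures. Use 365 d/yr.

Hydraulic gradient i = (181.59 − 181.01) / 691 = 0.58 / 691 = 8.394e-4
q = Ki = 96.0 × 8.394e-4 = 0.08058 m/d
Seepage velocity v = q / n = 0.08058 / 0.32 = 0.2518 m/d
t = L / v = 1080 / 0.2518 = 4289 d
   = 4289 / 365 = 11.8 yr

11.8 years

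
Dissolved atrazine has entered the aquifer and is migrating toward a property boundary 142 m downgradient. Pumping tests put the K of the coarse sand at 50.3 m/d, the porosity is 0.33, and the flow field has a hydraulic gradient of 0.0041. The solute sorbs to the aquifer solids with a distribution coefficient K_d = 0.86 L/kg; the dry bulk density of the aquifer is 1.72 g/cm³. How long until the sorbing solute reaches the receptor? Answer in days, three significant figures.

1250 days

Darcy flux q = K·i = 50.3 × 0.0041 = 0.2062 m/d
Seepage velocity v = q / n = 0.2062 / 0.33 = 0.6249 m/d
Retardation R = 1 + ρ_b·K_d/n = 1 + 1.72×0.86/0.33 = 5.482
Contaminant velocity v_c = v/R = 0.6249/5.482 = 0.1140 m/d
t = L/v_c = 142/0.1140 = 1246 d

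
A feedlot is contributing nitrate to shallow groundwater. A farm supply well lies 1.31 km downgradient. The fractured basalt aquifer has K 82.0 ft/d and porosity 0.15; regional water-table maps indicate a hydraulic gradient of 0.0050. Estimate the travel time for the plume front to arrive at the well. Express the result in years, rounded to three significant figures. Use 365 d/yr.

4.31 years

K = 82.0 ft/d × 0.3048 = 24.99 m/d
q = Ki = 24.99 × 0.0050 = 0.1250 m/d
Seepage velocity v = q / n = 0.1250 / 0.15 = 0.8331 m/d
L = 1.31 km = 1310 m
t = L / v = 1310 / 0.8331 = 1572 d
   = 1572 / 365 = 4.31 yr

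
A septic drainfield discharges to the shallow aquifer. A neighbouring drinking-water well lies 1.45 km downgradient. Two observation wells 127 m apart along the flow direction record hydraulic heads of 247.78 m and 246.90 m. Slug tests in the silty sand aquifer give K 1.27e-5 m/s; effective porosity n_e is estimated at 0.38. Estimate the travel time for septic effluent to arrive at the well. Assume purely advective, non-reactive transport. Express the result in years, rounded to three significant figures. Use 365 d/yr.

199 years

Hydraulic gradient i = (247.78 − 246.90) / 127 = 0.88 / 127 = 0.006929
K = 1.27e-5 m/s × 86400 s/d = 1.097 m/d
Darcy flux q = K·i = 1.097 × 0.006929 = 0.007603 m/d
v = Ki/n = 1.097·0.006929/0.38 = 0.02001 m/d
L = 1.45 km = 1450 m
t = L / v = 1450 / 0.02001 = 72470 d
   = 72470 / 365 = 199 yr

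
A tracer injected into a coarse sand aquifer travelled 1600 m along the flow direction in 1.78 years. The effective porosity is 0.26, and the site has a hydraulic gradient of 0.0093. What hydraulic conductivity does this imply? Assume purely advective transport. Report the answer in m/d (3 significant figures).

68.8 m/d

t = 1.78 years = 649.7 d
v = L / t = 1600 / 649.7 = 2.463 m/d
K = v · n / i = 2.463 × 0.26 / 0.0093 = 68.8 m/d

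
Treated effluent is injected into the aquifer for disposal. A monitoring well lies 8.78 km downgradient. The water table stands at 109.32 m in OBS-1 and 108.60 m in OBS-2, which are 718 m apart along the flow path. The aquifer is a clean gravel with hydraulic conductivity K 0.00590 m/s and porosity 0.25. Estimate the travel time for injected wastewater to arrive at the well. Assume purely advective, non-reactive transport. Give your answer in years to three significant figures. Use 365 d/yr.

11.8 years

Hydraulic gradient i = (109.32 − 108.60) / 718 = 0.72 / 718 = 0.001003
K = 0.00590 m/s × 86400 s/d = 509.8 m/d
Specific discharge q = 509.8 × 0.001003 = 0.5112 m/d
v_s = q/n_e = 0.5112/0.25 = 2.045 m/d
L = 8.78 km = 8780 m
t = L / v = 8780 / 2.045 = 4294 d
   = 4294 / 365 = 11.8 yr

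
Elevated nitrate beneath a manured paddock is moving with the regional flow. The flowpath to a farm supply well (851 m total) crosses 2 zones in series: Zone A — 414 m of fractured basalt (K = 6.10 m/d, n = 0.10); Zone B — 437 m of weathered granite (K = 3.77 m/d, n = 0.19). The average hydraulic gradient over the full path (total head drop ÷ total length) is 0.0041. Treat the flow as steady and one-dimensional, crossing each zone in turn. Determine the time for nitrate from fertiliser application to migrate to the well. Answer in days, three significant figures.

Steady 1-D flow in series ⇒ the Darcy flux q is identical in every zone and the zone head losses add (resistances L/K in series).
Σ(L/K) = 414/6.10 + 437/3.77 = 67.87 + 115.9 = 183.8 d
K_eq = L_total / Σ(L/K) = 851 / 183.8 = 4.630 m/d
q = K_eq · i = 4.630 × 0.0041 = 0.01898 m/d (same in every zone)
Zone A: v = q/n = 0.01898/0.10 = 0.1898 m/d → t_A = 414/0.1898 = 2181 d
Zone B: v = q/n = 0.01898/0.19 = 0.09992 m/d → t_B = 437/0.09992 = 4374 d
Total t = 2181 + 4374 = 6554 d

6550 days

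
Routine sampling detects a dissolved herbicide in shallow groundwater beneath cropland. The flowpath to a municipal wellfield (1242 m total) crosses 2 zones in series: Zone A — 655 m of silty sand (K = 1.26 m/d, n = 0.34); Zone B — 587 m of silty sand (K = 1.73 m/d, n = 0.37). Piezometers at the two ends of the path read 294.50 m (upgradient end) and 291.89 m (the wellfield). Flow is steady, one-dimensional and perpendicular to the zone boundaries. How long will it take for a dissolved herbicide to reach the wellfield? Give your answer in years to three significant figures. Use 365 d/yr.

397 years

Total head drop ΔH = 294.50 − 291.89 = 2.61 m
Continuity: the same q passes through each zone, so ΔH = q·Σ(L_j/K_j) — the zones act as resistances in series.
Σ(L/K) = 655/1.26 + 587/1.73 = 519.8 + 339.3 = 859.1 d
q = ΔH / Σ(L/K) = 2.61 / 859.1 = 0.003038 m/d (same in every zone)
Zone A: v = q/n = 0.003038/0.34 = 0.008935 m/d → t_A = 655/0.008935 = 73310 d
Zone B: v = q/n = 0.003038/0.37 = 0.008211 m/d → t_B = 587/0.008211 = 71490 d
Total t = 73310 + 71490 = 144800 d
   = 144800 / 365 = 397 yr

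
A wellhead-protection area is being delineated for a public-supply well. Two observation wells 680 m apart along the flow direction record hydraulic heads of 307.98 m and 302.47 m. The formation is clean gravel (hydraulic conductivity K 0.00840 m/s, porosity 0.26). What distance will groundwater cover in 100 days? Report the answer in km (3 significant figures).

Hydraulic gradient i = (307.98 − 302.47) / 680 = 5.51 / 680 = 0.008103
K = 0.00840 m/s × 86400 s/d = 725.8 m/d
Specific discharge q = 725.8 × 0.008103 = 5.881 m/d
v_s = q/n_e = 5.881/0.26 = 22.62 m/d
L = v × T = 22.62 × 100 = 2262 m
   = 2.26 km

2.26 km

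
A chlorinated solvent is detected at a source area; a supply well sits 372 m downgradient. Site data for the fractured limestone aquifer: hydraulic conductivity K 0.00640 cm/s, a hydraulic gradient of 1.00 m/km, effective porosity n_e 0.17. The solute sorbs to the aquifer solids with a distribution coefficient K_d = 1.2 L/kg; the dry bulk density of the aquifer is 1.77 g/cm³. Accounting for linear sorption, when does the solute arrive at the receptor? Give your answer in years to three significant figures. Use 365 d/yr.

K = 0.00640 cm/s × 864 = 5.530 m/d
q = Ki = 5.530 × 0.0010 = 0.005530 m/d
v_s = q/n_e = 0.005530/0.17 = 0.03253 m/d
Retardation R = 1 + ρ_b·K_d/n = 1 + 1.77×1.2/0.17 = 13.49
Contaminant velocity v_c = v/R = 0.03253/13.49 = 0.002410 m/d
t = L/v_c = 372/0.002410 = 154300 d
   = 154300/365 = 423 yr

423 years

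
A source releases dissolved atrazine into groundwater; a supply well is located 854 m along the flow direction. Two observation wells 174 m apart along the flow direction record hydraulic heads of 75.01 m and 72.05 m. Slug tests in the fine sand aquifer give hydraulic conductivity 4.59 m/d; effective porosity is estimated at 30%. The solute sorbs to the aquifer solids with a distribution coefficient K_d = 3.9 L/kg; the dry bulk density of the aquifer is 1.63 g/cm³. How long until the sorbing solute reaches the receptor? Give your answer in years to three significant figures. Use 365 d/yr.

Hydraulic gradient i = (75.01 − 72.05) / 174 = 2.96 / 174 = 0.01701
q = Ki = 4.59 × 0.01701 = 0.07808 m/d
Seepage velocity v = q / n = 0.07808 / 0.30 = 0.2603 m/d
Retardation R = 1 + ρ_b·K_d/n = 1 + 1.63×3.9/0.30 = 22.19
Contaminant velocity v_c = v/R = 0.2603/22.19 = 0.01173 m/d
t = L/v_c = 854/0.01173 = 72810 d
   = 72810/365 = 199 yr

199 years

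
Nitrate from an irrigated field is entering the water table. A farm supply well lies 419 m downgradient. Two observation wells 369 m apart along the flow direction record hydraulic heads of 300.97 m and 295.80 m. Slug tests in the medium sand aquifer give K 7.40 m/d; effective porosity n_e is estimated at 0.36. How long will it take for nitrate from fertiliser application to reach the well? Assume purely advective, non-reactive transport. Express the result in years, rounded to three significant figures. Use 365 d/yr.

Hydraulic gradient i = (300.97 − 295.80) / 369 = 5.17 / 369 = 0.01401
q = Ki = 7.40 × 0.01401 = 0.1037 m/d
Average linear velocity = 0.1037 / 0.36 = 0.2880 m/d
t = L / v = 419 / 0.2880 = 1455 d
   = 1455 / 365 = 3.99 yr

3.99 years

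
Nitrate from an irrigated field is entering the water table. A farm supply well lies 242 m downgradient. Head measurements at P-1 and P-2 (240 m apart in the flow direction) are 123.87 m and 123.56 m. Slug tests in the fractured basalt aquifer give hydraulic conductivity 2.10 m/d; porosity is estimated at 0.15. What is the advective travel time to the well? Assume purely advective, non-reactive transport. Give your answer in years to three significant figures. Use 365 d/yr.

Hydraulic gradient i = (123.87 − 123.56) / 240 = 0.31 / 240 = 0.001292
Darcy flux q = K·i = 2.10 × 0.001292 = 0.002713 m/d
Average linear velocity = 0.002713 / 0.15 = 0.01808 m/d
t = L / v = 242 / 0.01808 = 13380 d
   = 13380 / 365 = 36.7 yr

36.7 years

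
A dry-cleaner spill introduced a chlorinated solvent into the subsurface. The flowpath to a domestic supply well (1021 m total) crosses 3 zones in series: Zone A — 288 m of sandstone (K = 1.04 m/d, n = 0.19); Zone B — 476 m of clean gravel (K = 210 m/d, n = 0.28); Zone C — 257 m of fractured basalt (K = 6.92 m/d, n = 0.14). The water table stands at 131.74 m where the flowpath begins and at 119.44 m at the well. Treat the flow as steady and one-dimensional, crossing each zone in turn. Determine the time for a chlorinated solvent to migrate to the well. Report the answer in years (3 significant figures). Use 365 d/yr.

Total head drop ΔH = 131.74 − 119.44 = 12.30 m
Steady 1-D flow in series ⇒ the Darcy flux q is identical in every zone and the zone head losses add (resistances L/K in series).
Σ(L/K) = 288/1.04 + 476/210 + 257/6.92 = 276.9 + 2.267 + 37.14 = 316.3 d
q = ΔH / Σ(L/K) = 12.30 / 316.3 = 0.03888 m/d (same in every zone)
Zone A: v = q/n = 0.03888/0.19 = 0.2047 m/d → t_A = 288/0.2047 = 1407 d
Zone B: v = q/n = 0.03888/0.28 = 0.1389 m/d → t_B = 476/0.1389 = 3428 d
Zone C: v = q/n = 0.03888/0.14 = 0.2777 m/d → t_C = 257/0.2777 = 925.3 d
Total t = 1407 + 3428 + 925.3 = 5760 d
   = 5760 / 365 = 15.8 yr

15.8 years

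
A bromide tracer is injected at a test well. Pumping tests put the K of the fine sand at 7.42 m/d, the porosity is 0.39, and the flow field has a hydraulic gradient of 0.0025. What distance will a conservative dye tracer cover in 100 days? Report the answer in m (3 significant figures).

4.76 m

Specific discharge q = 7.42 × 0.0025 = 0.01855 m/d
v_s = q/n_e = 0.01855/0.39 = 0.04756 m/d
L = v × T = 0.04756 × 100 = 4.756 m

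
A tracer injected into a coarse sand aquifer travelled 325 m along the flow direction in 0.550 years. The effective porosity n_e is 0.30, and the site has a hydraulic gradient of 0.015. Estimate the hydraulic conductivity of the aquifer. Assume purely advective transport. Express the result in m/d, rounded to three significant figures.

t = 0.550 years = 200.8 d
v = L / t = 325 / 200.8 = 1.619 m/d
K = v · n / i = 1.619 × 0.30 / 0.015 = 32.4 m/d

32.4 m/d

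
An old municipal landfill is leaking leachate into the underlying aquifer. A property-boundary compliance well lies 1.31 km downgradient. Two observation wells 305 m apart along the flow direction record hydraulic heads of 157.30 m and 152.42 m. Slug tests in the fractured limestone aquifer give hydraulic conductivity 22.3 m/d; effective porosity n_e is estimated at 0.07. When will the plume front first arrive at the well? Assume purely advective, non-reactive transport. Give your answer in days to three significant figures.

257 days

Hydraulic gradient i = (157.30 − 152.42) / 305 = 4.88 / 305 = 0.01600
q = Ki = 22.3 × 0.01600 = 0.3568 m/d
v = Ki/n = 22.3·0.01600/0.07 = 5.097 m/d
L = 1.31 km = 1310 m
t = L / v = 1310 / 5.097 = 257.0 d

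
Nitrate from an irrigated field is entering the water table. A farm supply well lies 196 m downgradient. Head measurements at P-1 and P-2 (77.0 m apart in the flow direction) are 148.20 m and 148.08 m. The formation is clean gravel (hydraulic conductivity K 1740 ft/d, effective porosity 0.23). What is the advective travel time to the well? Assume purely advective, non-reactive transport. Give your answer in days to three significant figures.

Hydraulic gradient i = (148.20 − 148.08) / 77.0 = 0.12 / 77.0 = 0.001558
K = 1740 ft/d × 0.3048 = 530.4 m/d
q = Ki = 530.4 × 0.001558 = 0.8265 m/d
v = Ki/n = 530.4·0.001558/0.23 = 3.594 m/d
t = L / v = 196 / 3.594 = 54.54 d

54.5 days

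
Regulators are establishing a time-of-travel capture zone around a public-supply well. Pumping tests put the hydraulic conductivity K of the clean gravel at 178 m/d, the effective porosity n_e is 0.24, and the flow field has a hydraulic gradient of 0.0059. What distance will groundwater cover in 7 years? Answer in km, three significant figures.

Specific discharge q = 178 × 0.0059 = 1.050 m/d
v = Ki/n = 178·0.0059/0.24 = 4.376 m/d
T = 7 yr × 365 = 2555 d
L = v × T = 4.376 × 2555 = 11180 m
   = 11.2 km

11.2 km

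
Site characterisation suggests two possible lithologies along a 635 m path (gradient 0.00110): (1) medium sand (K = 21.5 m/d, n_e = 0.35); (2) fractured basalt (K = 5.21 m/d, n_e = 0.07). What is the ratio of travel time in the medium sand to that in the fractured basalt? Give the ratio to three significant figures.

1.21

Unit 1 (medium sand): v = 21.5×0.0011/0.35 = 0.06757 m/d, t = 635/0.06757 = 9397 d
Unit 2 (fractured basalt): v = 5.21×0.0011/0.07 = 0.08187 m/d, t = 635/0.08187 = 7756 d
t(medium sand) / t(fractured basalt) = 9397/7756 = 1.21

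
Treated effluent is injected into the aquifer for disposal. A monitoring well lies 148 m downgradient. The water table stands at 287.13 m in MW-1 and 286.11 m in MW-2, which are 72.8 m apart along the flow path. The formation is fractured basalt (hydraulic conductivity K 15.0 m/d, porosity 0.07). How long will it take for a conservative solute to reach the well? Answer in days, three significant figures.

Hydraulic gradient i = (287.13 − 286.11) / 72.8 = 1.02 / 72.8 = 0.01401
Specific discharge q = 15.0 × 0.01401 = 0.2102 m/d
v_s = q/n_e = 0.2102/0.07 = 3.002 m/d
t = L / v = 148 / 3.002 = 49.29 d

49.3 days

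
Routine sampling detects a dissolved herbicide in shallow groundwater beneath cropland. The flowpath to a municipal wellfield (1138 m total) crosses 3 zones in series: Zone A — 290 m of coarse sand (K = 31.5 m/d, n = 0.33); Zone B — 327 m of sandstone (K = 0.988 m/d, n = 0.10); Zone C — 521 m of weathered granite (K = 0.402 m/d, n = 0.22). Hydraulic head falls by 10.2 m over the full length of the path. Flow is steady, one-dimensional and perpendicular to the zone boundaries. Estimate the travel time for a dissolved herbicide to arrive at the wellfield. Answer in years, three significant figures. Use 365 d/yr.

Continuity: the same q passes through each zone, so ΔH = q·Σ(L_j/K_j) — the zones act as resistances in series.
Σ(L/K) = 290/31.5 + 327/0.988 + 521/0.402 = 9.206 + 331.0 + 1296 = 1636 d
q = ΔH / Σ(L/K) = 10.2 / 1636 = 0.006234 m/d (same in every zone)
Zone A: v = q/n = 0.006234/0.33 = 0.01889 m/d → t_A = 290/0.01889 = 15350 d
Zone B: v = q/n = 0.006234/0.10 = 0.06234 m/d → t_B = 327/0.06234 = 5245 d
Zone C: v = q/n = 0.006234/0.22 = 0.02834 m/d → t_C = 521/0.02834 = 18390 d
Total t = 15350 + 5245 + 18390 = 38980 d
   = 38980 / 365 = 107 yr

107 years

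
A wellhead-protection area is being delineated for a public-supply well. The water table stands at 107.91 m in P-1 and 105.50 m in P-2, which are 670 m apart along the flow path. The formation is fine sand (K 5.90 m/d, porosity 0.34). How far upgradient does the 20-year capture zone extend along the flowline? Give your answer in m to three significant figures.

Hydraulic gradient i = (107.91 − 105.50) / 670 = 2.41 / 670 = 0.003597
q = Ki = 5.90 × 0.003597 = 0.02122 m/d
v = Ki/n = 5.90·0.003597/0.34 = 0.06242 m/d
T = 20 yr × 365 = 7300 d
L = v × T = 0.06242 × 7300 = 455.7 m

456 m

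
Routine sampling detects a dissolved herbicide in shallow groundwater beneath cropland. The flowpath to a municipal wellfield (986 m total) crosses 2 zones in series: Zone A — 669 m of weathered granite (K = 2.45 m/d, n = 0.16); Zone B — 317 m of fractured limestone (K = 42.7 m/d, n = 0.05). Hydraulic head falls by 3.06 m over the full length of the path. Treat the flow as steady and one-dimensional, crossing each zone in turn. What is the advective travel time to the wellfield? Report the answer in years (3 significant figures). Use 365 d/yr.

Continuity: the same q passes through each zone, so ΔH = q·Σ(L_j/K_j) — the zones act as resistances in series.
Σ(L/K) = 669/2.45 + 317/42.7 = 273.1 + 7.424 = 280.5 d
q = ΔH / Σ(L/K) = 3.06 / 280.5 = 0.01091 m/d (same in every zone)
Zone A: v = q/n = 0.01091/0.16 = 0.06819 m/d → t_A = 669/0.06819 = 9811 d
Zone B: v = q/n = 0.01091/0.05 = 0.2182 m/d → t_B = 317/0.2182 = 1453 d
Total t = 9811 + 1453 = 11260 d
   = 11260 / 365 = 30.9 yr

30.9 years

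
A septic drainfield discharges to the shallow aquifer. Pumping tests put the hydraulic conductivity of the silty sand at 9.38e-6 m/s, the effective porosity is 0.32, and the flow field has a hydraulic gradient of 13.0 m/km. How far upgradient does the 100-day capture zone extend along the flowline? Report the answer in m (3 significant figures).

K = 9.38e-6 m/s × 86400 s/d = 0.8104 m/d
Specific discharge q = 0.8104 × 0.013 = 0.01054 m/d
Seepage velocity v = q / n = 0.01054 / 0.32 = 0.03292 m/d
L = v × T = 0.03292 × 100 = 3.292 m

3.29 m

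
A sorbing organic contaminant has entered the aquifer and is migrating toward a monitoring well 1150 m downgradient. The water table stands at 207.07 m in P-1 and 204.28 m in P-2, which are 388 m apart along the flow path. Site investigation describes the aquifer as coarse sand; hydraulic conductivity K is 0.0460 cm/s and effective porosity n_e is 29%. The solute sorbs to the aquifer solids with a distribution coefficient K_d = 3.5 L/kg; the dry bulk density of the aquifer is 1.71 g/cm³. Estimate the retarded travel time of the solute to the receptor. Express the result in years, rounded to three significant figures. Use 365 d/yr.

Hydraulic gradient i = (207.07 − 204.28) / 388 = 2.79 / 388 = 0.007191
K = 0.0460 cm/s × 864 = 39.74 m/d
Darcy flux q = K·i = 39.74 × 0.007191 = 0.2858 m/d
v = Ki/n = 39.74·0.007191/0.29 = 0.9855 m/d
Retardation R = 1 + ρ_b·K_d/n = 1 + 1.71×3.5/0.29 = 21.64
Contaminant velocity v_c = v/R = 0.9855/21.64 = 0.04554 m/d
t = L/v_c = 1150/0.04554 = 25250 d
   = 25250/365 = 69.2 yr

69.2 years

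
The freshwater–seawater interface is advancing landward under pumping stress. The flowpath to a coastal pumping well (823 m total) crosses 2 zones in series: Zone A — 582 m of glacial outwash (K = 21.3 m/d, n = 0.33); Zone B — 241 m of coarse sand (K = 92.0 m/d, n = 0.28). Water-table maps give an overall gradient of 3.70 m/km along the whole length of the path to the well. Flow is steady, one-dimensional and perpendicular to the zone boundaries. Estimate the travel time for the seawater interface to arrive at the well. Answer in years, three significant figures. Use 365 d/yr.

6.99 years

Steady 1-D flow in series ⇒ the Darcy flux q is identical in every zone and the zone head losses add (resistances L/K in series).
Σ(L/K) = 582/21.3 + 241/92.0 = 27.32 + 2.620 = 29.94 d
K_eq = L_total / Σ(L/K) = 823 / 29.94 = 27.49 m/d
q = K_eq · i = 27.49 × 0.0037 = 0.1017 m/d (same in every zone)
Zone A: v = q/n = 0.1017/0.33 = 0.3082 m/d → t_A = 582/0.3082 = 1889 d
Zone B: v = q/n = 0.1017/0.28 = 0.3632 m/d → t_B = 241/0.3632 = 663.6 d
Total t = 1889 + 663.6 = 2552 d
   = 2552 / 365 = 6.99 yr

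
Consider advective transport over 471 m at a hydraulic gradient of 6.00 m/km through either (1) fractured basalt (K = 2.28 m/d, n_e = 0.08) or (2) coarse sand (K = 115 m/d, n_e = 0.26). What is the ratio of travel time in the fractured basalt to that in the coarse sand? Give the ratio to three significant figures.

Unit 1 (fractured basalt): v = 2.28×0.0060/0.08 = 0.1710 m/d, t = 471/0.1710 = 2754 d
Unit 2 (coarse sand): v = 115×0.0060/0.26 = 2.654 m/d, t = 471/2.654 = 177.5 d
t(fractured basalt) / t(coarse sand) = 2754/177.5 = 15.5

15.5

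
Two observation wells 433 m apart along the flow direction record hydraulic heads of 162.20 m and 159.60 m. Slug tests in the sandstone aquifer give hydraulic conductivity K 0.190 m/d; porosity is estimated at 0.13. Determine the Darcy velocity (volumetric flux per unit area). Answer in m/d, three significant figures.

Hydraulic gradient i = (162.20 − 159.60) / 433 = 2.60 / 433 = 0.006005
Specific discharge q = 0.190 × 0.006005 = 0.001141 m/d

0.00114 m/d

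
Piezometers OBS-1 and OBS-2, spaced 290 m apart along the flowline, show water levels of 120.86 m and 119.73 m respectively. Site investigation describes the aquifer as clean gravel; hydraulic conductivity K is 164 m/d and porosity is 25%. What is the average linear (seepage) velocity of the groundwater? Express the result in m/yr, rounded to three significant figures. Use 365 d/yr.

Hydraulic gradient i = (120.86 − 119.73) / 290 = 1.13 / 290 = 0.003897
Darcy flux q = K·i = 164 × 0.003897 = 0.6390 m/d
v = Ki/n = 164·0.003897/0.25 = 2.556 m/d
   = 2.556 × 365 = 933 m/yr

933 m/yr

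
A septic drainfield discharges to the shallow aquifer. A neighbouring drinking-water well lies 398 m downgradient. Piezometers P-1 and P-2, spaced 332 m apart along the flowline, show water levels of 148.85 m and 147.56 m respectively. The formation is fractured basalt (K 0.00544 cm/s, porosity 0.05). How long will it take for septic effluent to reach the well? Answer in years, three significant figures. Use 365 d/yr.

2.99 years

Hydraulic gradient i = (148.85 − 147.56) / 332 = 1.29 / 332 = 0.003886
K = 0.00544 cm/s × 864 = 4.700 m/d
q = Ki = 4.700 × 0.003886 = 0.01826 m/d
Seepage velocity v = q / n = 0.01826 / 0.05 = 0.3653 m/d
t = L / v = 398 / 0.3653 = 1090 d
   = 1090 / 365 = 2.99 yr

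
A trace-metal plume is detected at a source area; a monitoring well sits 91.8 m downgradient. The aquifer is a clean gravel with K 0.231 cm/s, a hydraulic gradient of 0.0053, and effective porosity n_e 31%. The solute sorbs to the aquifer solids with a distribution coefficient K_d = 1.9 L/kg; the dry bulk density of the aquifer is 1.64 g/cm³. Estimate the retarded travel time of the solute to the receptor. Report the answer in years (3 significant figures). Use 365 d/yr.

K = 0.231 cm/s × 864 = 199.6 m/d
Darcy flux q = K·i = 199.6 × 0.0053 = 1.058 m/d
v = Ki/n = 199.6·0.0053/0.31 = 3.412 m/d
Retardation R = 1 + ρ_b·K_d/n = 1 + 1.64×1.9/0.31 = 11.05
Contaminant velocity v_c = v/R = 3.412/11.05 = 0.3088 m/d
t = L/v_c = 91.8/0.3088 = 297.3 d
   = 297.3/365 = 0.815 yr

0.815 years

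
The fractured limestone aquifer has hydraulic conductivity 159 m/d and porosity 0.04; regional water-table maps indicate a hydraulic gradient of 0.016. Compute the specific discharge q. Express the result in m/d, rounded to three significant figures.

2.54 m/d

q = Ki = 159 × 0.016 = 2.544 m/d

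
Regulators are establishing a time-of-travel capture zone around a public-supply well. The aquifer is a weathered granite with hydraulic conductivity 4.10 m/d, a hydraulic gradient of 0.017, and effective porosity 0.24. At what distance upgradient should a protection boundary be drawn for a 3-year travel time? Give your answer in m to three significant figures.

318 m

Darcy flux q = K·i = 4.10 × 0.017 = 0.06970 m/d
Seepage velocity v = q / n = 0.06970 / 0.24 = 0.2904 m/d
T = 3 yr × 365 = 1095 d
L = v × T = 0.2904 × 1095 = 318.0 m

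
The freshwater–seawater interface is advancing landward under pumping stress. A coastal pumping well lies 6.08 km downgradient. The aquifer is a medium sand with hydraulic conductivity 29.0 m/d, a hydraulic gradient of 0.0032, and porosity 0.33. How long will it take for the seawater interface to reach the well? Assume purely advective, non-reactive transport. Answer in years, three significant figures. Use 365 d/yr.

Specific discharge q = 29.0 × 0.0032 = 0.09280 m/d
Average linear velocity = 0.09280 / 0.33 = 0.2812 m/d
L = 6.08 km = 6080 m
t = L / v = 6080 / 0.2812 = 21620 d
   = 21620 / 365 = 59.2 yr

59.2 years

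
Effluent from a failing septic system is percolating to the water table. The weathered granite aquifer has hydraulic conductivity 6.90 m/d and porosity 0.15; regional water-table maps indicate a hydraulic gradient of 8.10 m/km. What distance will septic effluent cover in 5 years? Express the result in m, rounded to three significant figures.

680 m

Darcy flux q = K·i = 6.90 × 0.0081 = 0.05589 m/d
v = Ki/n = 6.90·0.0081/0.15 = 0.3726 m/d
T = 5 yr × 365 = 1825 d
L = v × T = 0.3726 × 1825 = 680.0 m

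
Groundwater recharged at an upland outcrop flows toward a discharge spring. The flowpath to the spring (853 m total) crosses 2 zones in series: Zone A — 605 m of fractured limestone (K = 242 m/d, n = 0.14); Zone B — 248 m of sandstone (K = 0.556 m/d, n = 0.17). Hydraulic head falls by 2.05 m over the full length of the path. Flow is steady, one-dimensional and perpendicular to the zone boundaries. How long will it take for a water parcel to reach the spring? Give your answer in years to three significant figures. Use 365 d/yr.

76.0 years

Steady 1-D flow in series ⇒ the Darcy flux q is identical in every zone and the zone head losses add (resistances L/K in series).
Σ(L/K) = 605/242 + 248/0.556 = 2.500 + 446.0 = 448.5 d
q = ΔH / Σ(L/K) = 2.05 / 448.5 = 0.004570 m/d (same in every zone)
Zone A: v = q/n = 0.004570/0.14 = 0.03265 m/d → t_A = 605/0.03265 = 18530 d
Zone B: v = q/n = 0.004570/0.17 = 0.02688 m/d → t_B = 248/0.02688 = 9225 d
Total t = 18530 + 9225 = 27760 d
   = 27760 / 365 = 76.0 yr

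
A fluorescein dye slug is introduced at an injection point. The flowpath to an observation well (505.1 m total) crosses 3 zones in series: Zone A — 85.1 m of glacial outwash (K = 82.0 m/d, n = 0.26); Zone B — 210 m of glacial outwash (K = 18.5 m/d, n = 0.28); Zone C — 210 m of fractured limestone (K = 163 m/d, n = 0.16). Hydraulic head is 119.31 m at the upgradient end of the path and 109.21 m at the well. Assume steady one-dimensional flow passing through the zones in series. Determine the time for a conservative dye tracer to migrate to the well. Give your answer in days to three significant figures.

155 days

Total head drop ΔH = 119.31 − 109.21 = 10.10 m
Steady 1-D flow in series ⇒ the Darcy flux q is identical in every zone and the zone head losses add (resistances L/K in series).
Σ(L/K) = 85.1/82.0 + 210/18.5 + 210/163 = 1.038 + 11.35 + 1.288 = 13.68 d
q = ΔH / Σ(L/K) = 10.10 / 13.68 = 0.7384 m/d (same in every zone)
Zone A: v = q/n = 0.7384/0.26 = 2.840 m/d → t_A = 85.1/2.840 = 29.96 d
Zone B: v = q/n = 0.7384/0.28 = 2.637 m/d → t_B = 210/2.637 = 79.63 d
Zone C: v = q/n = 0.7384/0.16 = 4.615 m/d → t_C = 210/4.615 = 45.50 d
Total t = 29.96 + 79.63 + 45.50 = 155.1 d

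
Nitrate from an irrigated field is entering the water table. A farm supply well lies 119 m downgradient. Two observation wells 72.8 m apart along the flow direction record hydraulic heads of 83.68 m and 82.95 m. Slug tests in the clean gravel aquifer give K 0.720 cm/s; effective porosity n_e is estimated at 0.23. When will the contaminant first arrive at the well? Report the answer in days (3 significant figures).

Hydraulic gradient i = (83.68 − 82.95) / 72.8 = 0.73 / 72.8 = 0.01003
K = 0.720 cm/s × 864 = 622.1 m/d
Darcy flux q = K·i = 622.1 × 0.01003 = 6.238 m/d
v_s = q/n_e = 6.238/0.23 = 27.12 m/d
t = L / v = 119 / 27.12 = 4.388 d

4.39 days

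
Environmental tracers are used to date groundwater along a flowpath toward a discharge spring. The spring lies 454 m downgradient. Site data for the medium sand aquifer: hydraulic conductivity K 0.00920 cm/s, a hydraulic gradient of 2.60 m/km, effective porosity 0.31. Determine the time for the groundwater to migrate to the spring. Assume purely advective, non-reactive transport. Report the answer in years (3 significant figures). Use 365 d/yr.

K = 0.00920 cm/s × 864 = 7.949 m/d
Specific discharge q = 7.949 × 0.0026 = 0.02067 m/d
v_s = q/n_e = 0.02067/0.31 = 0.06667 m/d
t = L / v = 454 / 0.06667 = 6810 d
   = 6810 / 365 = 18.7 yr

18.7 years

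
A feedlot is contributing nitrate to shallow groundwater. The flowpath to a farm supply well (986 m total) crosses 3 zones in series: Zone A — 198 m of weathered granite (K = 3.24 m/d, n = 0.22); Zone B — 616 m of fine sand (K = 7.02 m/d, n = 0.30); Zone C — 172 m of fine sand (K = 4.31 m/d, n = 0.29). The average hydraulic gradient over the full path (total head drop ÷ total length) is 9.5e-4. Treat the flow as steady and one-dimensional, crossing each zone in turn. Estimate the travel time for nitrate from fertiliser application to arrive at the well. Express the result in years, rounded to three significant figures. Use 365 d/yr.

154 years

Steady 1-D flow in series ⇒ the Darcy flux q is identical in every zone and the zone head losses add (resistances L/K in series).
Σ(L/K) = 198/3.24 + 616/7.02 + 172/4.31 = 61.11 + 87.75 + 39.91 = 188.8 d
K_eq = L_total / Σ(L/K) = 986 / 188.8 = 5.223 m/d
q = K_eq · i = 5.223 × 9.5e-4 = 0.004962 m/d (same in every zone)
Zone A: v = q/n = 0.004962/0.22 = 0.02256 m/d → t_A = 198/0.02256 = 8778 d
Zone B: v = q/n = 0.004962/0.30 = 0.01654 m/d → t_B = 616/0.01654 = 37240 d
Zone C: v = q/n = 0.004962/0.29 = 0.01711 m/d → t_C = 172/0.01711 = 10050 d
Total t = 8778 + 37240 + 10050 = 56070 d
   = 56070 / 365 = 154 yr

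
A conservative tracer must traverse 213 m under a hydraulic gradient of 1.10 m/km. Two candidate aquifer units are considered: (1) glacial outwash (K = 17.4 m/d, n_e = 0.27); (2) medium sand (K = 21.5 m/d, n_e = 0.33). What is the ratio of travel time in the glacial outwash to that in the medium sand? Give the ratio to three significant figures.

1.01

Unit 1 (glacial outwash): v = 17.4×0.0011/0.27 = 0.07089 m/d, t = 213/0.07089 = 3005 d
Unit 2 (medium sand): v = 21.5×0.0011/0.33 = 0.07167 m/d, t = 213/0.07167 = 2972 d
t(glacial outwash) / t(medium sand) = 3005/2972 = 1.01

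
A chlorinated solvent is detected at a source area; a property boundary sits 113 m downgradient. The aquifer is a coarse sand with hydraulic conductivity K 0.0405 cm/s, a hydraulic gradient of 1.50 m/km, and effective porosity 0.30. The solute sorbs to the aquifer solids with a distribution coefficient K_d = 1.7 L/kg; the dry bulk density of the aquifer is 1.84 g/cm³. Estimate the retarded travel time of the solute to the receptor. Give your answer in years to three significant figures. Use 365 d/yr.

K = 0.0405 cm/s × 864 = 34.99 m/d
Specific discharge q = 34.99 × 0.0015 = 0.05249 m/d
v = Ki/n = 34.99·0.0015/0.30 = 0.1750 m/d
Retardation R = 1 + ρ_b·K_d/n = 1 + 1.84×1.7/0.30 = 11.43
Contaminant velocity v_c = v/R = 0.1750/11.43 = 0.01531 m/d
t = L/v_c = 113/0.01531 = 7380 d
   = 7380/365 = 20.2 yr

20.2 years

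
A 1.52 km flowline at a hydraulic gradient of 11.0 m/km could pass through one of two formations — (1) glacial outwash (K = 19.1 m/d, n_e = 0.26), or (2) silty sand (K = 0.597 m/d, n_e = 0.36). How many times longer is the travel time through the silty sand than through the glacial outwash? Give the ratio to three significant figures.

Unit 1 (glacial outwash): v = 19.1×0.011/0.26 = 0.8081 m/d, t = 1520/0.8081 = 1881 d
Unit 2 (silty sand): v = 0.597×0.011/0.36 = 0.01824 m/d, t = 1520/0.01824 = 83330 d
t(silty sand) / t(glacial outwash) = 83330/1881 = 44.3

44.3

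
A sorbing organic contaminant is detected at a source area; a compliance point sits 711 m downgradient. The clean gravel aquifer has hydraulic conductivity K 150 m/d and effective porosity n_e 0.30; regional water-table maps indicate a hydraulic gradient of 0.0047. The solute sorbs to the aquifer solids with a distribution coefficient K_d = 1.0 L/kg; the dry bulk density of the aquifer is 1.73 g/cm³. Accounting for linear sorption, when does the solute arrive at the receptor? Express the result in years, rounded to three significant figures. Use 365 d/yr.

5.61 years

q = Ki = 150 × 0.0047 = 0.7050 m/d
v = Ki/n = 150·0.0047/0.30 = 2.350 m/d
Retardation R = 1 + ρ_b·K_d/n = 1 + 1.73×1.0/0.30 = 6.767
Contaminant velocity v_c = v/R = 2.350/6.767 = 0.3473 m/d
t = L/v_c = 711/0.3473 = 2047 d
   = 2047/365 = 5.61 yr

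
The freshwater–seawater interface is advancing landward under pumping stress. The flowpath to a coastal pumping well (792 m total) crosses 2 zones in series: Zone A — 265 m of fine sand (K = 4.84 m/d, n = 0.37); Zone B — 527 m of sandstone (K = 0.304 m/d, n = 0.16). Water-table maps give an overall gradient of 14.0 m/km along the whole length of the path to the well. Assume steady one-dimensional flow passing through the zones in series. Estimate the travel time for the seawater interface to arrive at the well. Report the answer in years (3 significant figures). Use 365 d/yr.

80.6 years

For zones in series the flux q is common to all zones; the equivalent conductivity is the harmonic (thickness-weighted) mean, K_eq = L_total / Σ(L_j/K_j).
Σ(L/K) = 265/4.84 + 527/0.304 = 54.75 + 1734 = 1788 d
K_eq = L_total / Σ(L/K) = 792 / 1788 = 0.4429 m/d
q = K_eq · i = 0.4429 × 0.014 = 0.006200 m/d (same in every zone)
Zone A: v = q/n = 0.006200/0.37 = 0.01676 m/d → t_A = 265/0.01676 = 15810 d
Zone B: v = q/n = 0.006200/0.16 = 0.03875 m/d → t_B = 527/0.03875 = 13600 d
Total t = 15810 + 13600 = 29410 d
   = 29410 / 365 = 80.6 yr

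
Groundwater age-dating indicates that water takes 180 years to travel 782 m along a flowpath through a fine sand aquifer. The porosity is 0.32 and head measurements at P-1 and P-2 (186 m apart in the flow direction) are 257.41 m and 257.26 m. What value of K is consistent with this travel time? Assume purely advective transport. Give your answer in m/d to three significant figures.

4.72 m/d

Hydraulic gradient i = (257.41 − 257.26) / 186 = 0.15 / 186 = 8.065e-4
t = 180 years = 65700 d
v = L / t = 782 / 65700 = 0.01190 m/d
K = v · n / i = 0.01190 × 0.32 / 8.065e-4 = 4.72 m/d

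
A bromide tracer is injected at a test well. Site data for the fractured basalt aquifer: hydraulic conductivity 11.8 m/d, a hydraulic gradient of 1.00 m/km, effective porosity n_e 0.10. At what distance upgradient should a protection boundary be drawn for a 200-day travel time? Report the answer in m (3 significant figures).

Specific discharge q = 11.8 × 0.0010 = 0.01180 m/d
Seepage velocity v = q / n = 0.01180 / 0.10 = 0.1180 m/d
L = v × T = 0.1180 × 200 = 23.60 m

23.6 m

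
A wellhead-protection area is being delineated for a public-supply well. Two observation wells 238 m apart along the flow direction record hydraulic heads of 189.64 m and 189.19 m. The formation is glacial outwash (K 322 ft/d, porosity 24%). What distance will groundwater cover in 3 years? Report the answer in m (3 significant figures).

847 m

Hydraulic gradient i = (189.64 − 189.19) / 238 = 0.45 / 238 = 0.001891
K = 322 ft/d × 0.3048 = 98.15 m/d
q = Ki = 98.15 × 0.001891 = 0.1856 m/d
v = Ki/n = 98.15·0.001891/0.24 = 0.7732 m/d
T = 3 yr × 365 = 1095 d
L = v × T = 0.7732 × 1095 = 846.7 m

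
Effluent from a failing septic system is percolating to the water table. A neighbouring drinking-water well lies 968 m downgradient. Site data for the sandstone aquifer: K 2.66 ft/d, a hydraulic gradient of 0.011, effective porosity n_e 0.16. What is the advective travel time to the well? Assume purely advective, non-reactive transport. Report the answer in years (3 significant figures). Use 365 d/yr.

47.6 years

K = 2.66 ft/d × 0.3048 = 0.8108 m/d
q = Ki = 0.8108 × 0.011 = 0.008918 m/d
Average linear velocity = 0.008918 / 0.16 = 0.05574 m/d
t = L / v = 968 / 0.05574 = 17370 d
   = 17370 / 365 = 47.6 yr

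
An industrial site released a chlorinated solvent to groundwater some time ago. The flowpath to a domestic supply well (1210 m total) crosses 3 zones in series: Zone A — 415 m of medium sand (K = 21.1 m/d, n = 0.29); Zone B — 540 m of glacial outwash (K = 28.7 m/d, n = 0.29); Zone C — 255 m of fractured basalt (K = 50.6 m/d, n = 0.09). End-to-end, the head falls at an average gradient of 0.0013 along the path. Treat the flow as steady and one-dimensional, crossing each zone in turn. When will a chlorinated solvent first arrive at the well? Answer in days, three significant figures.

For zones in series the flux q is common to all zones; the equivalent conductivity is the harmonic (thickness-weighted) mean, K_eq = L_total / Σ(L_j/K_j).
Σ(L/K) = 415/21.1 + 540/28.7 + 255/50.6 = 19.67 + 18.82 + 5.040 = 43.52 d
K_eq = L_total / Σ(L/K) = 1210 / 43.52 = 27.80 m/d
q = K_eq · i = 27.80 × 0.0013 = 0.03614 m/d (same in every zone)
Zone A: v = q/n = 0.03614/0.29 = 0.1246 m/d → t_A = 415/0.1246 = 3330 d
Zone B: v = q/n = 0.03614/0.29 = 0.1246 m/d → t_B = 540/0.1246 = 4333 d
Zone C: v = q/n = 0.03614/0.09 = 0.4016 m/d → t_C = 255/0.4016 = 635.0 d
Total t = 3330 + 4333 + 635.0 = 8298 d

8300 days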